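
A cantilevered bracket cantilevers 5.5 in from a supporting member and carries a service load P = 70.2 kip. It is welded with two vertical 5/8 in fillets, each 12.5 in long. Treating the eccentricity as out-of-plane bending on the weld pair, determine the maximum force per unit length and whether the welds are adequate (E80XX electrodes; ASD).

E80XX → F_EXX = 80 ksi.
L_w = 2 × 12.5 = 25 in; section modulus (unit throat) S = 2 × L²/6 = 52.08 in².
Direct shear f_v = P/L_w = 70.2/25 = 2.808 kip/in.
Moment M = P × e = 70.2 × 5.5 = 386.1 kip·in; bending f_b = M/S = 7.413 kip/in.
f_max = √(f_v² + f_b²) = √(2.808² + 7.413²) = 7.927 kip/in.
r_n/Ω = (1/2.0) × 0.6 × 80 × (0.707 × 0.625) = 10.6 kip/in → adequate.

f_max ≈ 7.93 kip/in; adequate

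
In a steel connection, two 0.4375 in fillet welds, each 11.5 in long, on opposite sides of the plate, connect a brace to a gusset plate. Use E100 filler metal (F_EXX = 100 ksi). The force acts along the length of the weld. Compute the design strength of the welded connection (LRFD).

φR_n ≈ 320 kips

Effective throat t_e = 0.707 × 0.4375 = 0.3093 in.
Total length L = 23 in; A_we = 0.3093 × 23 = 7.114 in².
F_nw = 0.6 F_EXX = 0.6 × 100 = 60 ksi.
φR_n = 0.75 × 60 × 7.114 = 320.1 kips.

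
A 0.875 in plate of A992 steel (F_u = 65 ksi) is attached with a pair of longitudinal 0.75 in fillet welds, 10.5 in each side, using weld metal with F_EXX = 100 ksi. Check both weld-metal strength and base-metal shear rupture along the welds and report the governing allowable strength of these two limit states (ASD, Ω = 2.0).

t_e = 0.707 × 0.75 = 0.5302 in; L = 21 in.
Weld metal: R_n/Ω = (1/2.0) × 0.6 × 100 × 0.5302 × 21 = 334.1 kips.
Base metal (shear rupture): R_n/Ω = (1/2.0) × 0.6 × 65 × 0.875 × 21 = 358.3 kips.
Governing: weld metal.

R_n/Ω ≈ 334 kips (weld metal governs)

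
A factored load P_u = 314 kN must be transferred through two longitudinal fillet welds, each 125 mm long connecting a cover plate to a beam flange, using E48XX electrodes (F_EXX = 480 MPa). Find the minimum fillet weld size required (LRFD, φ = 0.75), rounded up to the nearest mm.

w = 9 mm

Total weld length L = 250 mm.
Required throat t_e = P_u / (φ × 0.6 F_EXX × L) = 314 / (0.75 × 0.6 × 480 × 250 × 10⁻³) = 5.815 mm.
Required leg w = t_e / 0.707 = 8.225 mm → use 9 mm.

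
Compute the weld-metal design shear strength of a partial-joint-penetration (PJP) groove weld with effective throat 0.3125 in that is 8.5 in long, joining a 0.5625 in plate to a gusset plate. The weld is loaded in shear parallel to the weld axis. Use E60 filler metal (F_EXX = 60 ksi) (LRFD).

Effective throat (given) t_e = 0.3125 in.
A_we = 0.3125 × 8.5 = 2.656 in².
F_nw = 0.6 F_EXX = 36 ksi.
φR_n = 0.75 × 36 × 2.656 = 71.72 kips.

φR_n ≈ 71.7 kips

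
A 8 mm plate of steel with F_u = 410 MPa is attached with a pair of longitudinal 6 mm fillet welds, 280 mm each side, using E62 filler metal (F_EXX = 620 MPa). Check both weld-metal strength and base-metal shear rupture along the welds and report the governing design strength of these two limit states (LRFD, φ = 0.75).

t_e = 0.707 × 6 = 4.242 mm; L = 560 mm.
Weld metal: φR_n = 0.75 × 0.6 × 620 × 4.242 × 560 × 10⁻³ = 662.8 kN.
Base metal (shear rupture): φR_n = 0.75 × 0.6 × 410 × 8 × 560 × 10⁻³ = 826.6 kN.
Governing: weld metal.

φR_n ≈ 663 kN (weld metal governs)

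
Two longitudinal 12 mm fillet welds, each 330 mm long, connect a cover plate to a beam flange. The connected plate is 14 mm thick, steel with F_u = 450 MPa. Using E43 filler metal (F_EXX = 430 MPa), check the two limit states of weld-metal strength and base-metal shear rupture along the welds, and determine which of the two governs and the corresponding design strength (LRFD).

t_e = 0.707 × 12 = 8.484 mm; L = 660 mm.
Weld metal: φR_n = 0.75 × 0.6 × 430 × 8.484 × 660 × 10⁻³ = 1083 kN.
Base metal (shear rupture): φR_n = 0.75 × 0.6 × 450 × 14 × 660 × 10⁻³ = 1871 kN.
Governing: weld metal.

φR_n ≈ 1080 kN (weld metal governs)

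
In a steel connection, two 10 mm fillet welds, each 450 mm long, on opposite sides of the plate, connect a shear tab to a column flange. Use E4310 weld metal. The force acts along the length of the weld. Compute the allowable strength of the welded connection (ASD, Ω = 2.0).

E43XX → F_EXX = 430 MPa.
Effective throat t_e = 0.707 × 10 = 7.07 mm.
Total length L = 900 mm; A_we = 7.07 × 900 = 6363 mm².
F_nw = 0.6 F_EXX = 0.6 × 430 = 258 MPa.
R_n = 258 × 6363 × 10⁻³ = 1642 kN; R_n/Ω = 1642/2.0 = 820.8 kN.

R_n/Ω ≈ 821 kN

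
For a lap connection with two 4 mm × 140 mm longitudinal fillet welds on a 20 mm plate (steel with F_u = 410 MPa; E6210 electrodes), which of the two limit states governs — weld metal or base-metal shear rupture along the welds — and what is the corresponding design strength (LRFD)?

E62XX → F_EXX = 620 MPa.
t_e = 0.707 × 4 = 2.828 mm; L = 280 mm.
Weld metal: φR_n = 0.75 × 0.6 × 620 × 2.828 × 280 × 10⁻³ = 220.9 kN.
Base metal (shear rupture): φR_n = 0.75 × 0.6 × 410 × 20 × 280 × 10⁻³ = 1033 kN.
Governing: weld metal.

φR_n ≈ 221 kN (weld metal governs)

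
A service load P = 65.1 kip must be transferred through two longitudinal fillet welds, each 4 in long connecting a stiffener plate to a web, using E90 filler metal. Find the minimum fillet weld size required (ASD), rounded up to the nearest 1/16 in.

w = 7/16 in

E90XX → F_EXX = 90 ksi.
Total weld length L = 8 in.
Required throat t_e = P × Ω / (0.6 F_EXX × L) = 65.1 × 2.0 / (0.6 × 90 × 8) = 0.3014 in.
Required leg w = t_e / 0.707 = 0.4263 in → use 7/16 in.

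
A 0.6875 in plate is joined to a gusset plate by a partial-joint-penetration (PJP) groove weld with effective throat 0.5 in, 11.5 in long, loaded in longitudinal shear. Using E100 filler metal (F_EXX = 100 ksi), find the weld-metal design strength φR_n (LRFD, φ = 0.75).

φR_n ≈ 259 kip

Effective throat (given) t_e = 0.5 in.
A_we = 0.5 × 11.5 = 5.75 in².
F_nw = 0.6 F_EXX = 60 ksi.
φR_n = 0.75 × 60 × 5.75 = 258.8 kip.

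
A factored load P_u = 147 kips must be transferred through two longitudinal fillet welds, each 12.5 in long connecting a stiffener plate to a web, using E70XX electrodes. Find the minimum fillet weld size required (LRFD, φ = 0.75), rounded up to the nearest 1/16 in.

w = 5/16 in

E70XX → F_EXX = 70 ksi.
Total weld length L = 25 in.
Required throat t_e = P_u / (φ × 0.6 F_EXX × L) = 147 / (0.75 × 0.6 × 70 × 25) = 0.1867 in.
Required leg w = t_e / 0.707 = 0.264 in → use 5/16 in.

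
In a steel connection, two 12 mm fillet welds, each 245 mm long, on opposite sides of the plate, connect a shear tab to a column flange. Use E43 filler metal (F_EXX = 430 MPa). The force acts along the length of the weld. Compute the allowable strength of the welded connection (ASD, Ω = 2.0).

Effective throat t_e = 0.707 × 12 = 8.484 mm.
Total length L = 490 mm; A_we = 8.484 × 490 = 4157 mm².
F_nw = 0.6 F_EXX = 0.6 × 430 = 258 MPa.
R_n = 258 × 4157 × 10⁻³ = 1073 kN; R_n/Ω = 1073/2.0 = 536.3 kN.

R_n/Ω ≈ 536 kN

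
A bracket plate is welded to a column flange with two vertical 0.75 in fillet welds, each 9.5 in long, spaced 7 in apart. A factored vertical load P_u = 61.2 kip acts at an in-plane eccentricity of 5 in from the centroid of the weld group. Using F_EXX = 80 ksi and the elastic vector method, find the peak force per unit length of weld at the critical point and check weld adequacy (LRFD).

Total weld length L_w = 19 in. Treat welds as unit-width lines.
Polar moment about centroid: J = 2[d³/12 + d(b/2)²] = 2[9.5³/12 + 9.5×3.5²] = 375.6 in³.
Direct shear f_v = P/L_w = 61.2 / 19 = 3.221 kip/in (vertical).
Torsion M = P·e = 61.2 × 5 = 306 kip·in.
Critical point at (x, y) = (3.5, 4.75) from centroid. f_tx = M·y/J = 3.869 kip/in; f_ty = M·x/J = 2.851 kip/in.
Resultant f_max = √[f_tx² + (f_v + f_ty)²] = √[3.869² + (3.221 + 2.851)²] = 7.2 kip/in.
Capacity per unit length: φr_n = 0.75 × 0.6 × 80 × (0.707 × 0.75) = 19.09 kip/in.
7.2 ≤ 19.09 → adequate.

f_max ≈ 7.2 kip/in; adequate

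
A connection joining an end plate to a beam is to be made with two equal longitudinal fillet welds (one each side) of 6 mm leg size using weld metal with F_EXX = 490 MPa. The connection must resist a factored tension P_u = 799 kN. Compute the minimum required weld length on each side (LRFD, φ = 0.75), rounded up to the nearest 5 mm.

Throat t_e = 0.707 × 6 = 4.242 mm.
φr_n = 0.75 × 0.6 × 490 × 4.242 × 10⁻³ = 0.9354 kN/mm.
L_req = P_u / φr_n = 799 / 0.9354 = 854.2 mm total.
Per side: 854.2 / 2 = 427.1 mm.
Round up → use L = 430 mm on each side.

L = 430 mm on each side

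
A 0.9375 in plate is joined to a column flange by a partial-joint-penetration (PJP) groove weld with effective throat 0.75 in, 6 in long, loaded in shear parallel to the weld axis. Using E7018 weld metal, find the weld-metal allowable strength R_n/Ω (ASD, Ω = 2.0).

R_n/Ω ≈ 94.5 kip

E70XX → F_EXX = 70 ksi.
Effective throat (given) t_e = 0.75 in.
A_we = 0.75 × 6 = 4.5 in².
F_nw = 0.6 F_EXX = 42 ksi.
R_n/Ω = (42 × 4.5) / 2.0 = 94.5 kip.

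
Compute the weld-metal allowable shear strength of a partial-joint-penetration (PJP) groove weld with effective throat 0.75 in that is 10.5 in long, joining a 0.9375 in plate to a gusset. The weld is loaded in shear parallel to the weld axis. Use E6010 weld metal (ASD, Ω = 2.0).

E60XX → F_EXX = 60 ksi.
Effective throat (given) t_e = 0.75 in.
A_we = 0.75 × 10.5 = 7.875 in².
F_nw = 0.6 F_EXX = 36 ksi.
R_n/Ω = (36 × 7.875) / 2.0 = 141.8 kip.

R_n/Ω ≈ 142 kip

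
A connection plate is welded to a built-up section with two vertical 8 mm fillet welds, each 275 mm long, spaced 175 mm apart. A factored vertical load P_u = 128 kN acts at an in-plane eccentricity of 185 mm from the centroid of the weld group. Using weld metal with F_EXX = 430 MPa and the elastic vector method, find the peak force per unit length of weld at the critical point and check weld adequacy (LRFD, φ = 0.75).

f_max ≈ 658 N/mm; adequate

Total weld length L_w = 550 mm. Treat welds as unit-width lines.
Polar moment about centroid: J = 2[d³/12 + d(b/2)²] = 2[275³/12 + 275×87.5²] = 7677000 mm³.
Direct shear f_v = P/L_w = 128×10³ / 550 = 232.7 N/mm (vertical).
Torsion M = P·e = 128×10³ × 185 = 23680000 N·mm.
Critical point at (x, y) = (87.5, 137.5) from centroid. f_tx = M·y/J = 424.1 N/mm; f_ty = M·x/J = 269.9 N/mm.
Resultant f_max = √[f_tx² + (f_v + f_ty)²] = √[424.1² + (232.7 + 269.9)²] = 657.7 N/mm.
Capacity per unit length: φr_n = 0.75 × 0.6 × 430 × (0.707 × 8) = 1094 N/mm.
657.7 ≤ 1094 → adequate.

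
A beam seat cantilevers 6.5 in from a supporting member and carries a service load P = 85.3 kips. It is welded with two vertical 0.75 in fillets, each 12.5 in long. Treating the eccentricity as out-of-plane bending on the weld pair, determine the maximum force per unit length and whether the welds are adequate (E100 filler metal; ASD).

E100XX → F_EXX = 100 ksi.
L_w = 2 × 12.5 = 25 in; section modulus (unit throat) S = 2 × L²/6 = 52.08 in².
Direct shear f_v = P/L_w = 85.3/25 = 3.412 kip/in.
Moment M = P × e = 85.3 × 6.5 = 554.45 kip·in; bending f_b = M/S = 10.65 kip/in.
f_max = √(f_v² + f_b²) = √(3.412² + 10.65²) = 11.18 kip/in.
r_n/Ω = (1/2.0) × 0.6 × 100 × (0.707 × 0.75) = 15.91 kip/in → adequate.

f_max ≈ 11.2 kip/in; adequate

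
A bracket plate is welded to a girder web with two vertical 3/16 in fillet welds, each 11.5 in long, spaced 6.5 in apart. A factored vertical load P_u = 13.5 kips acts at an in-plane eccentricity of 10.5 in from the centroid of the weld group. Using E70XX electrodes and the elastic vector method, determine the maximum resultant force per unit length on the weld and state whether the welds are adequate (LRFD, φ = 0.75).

f_max ≈ 2.23 kip/in; adequate

E70XX → F_EXX = 70 ksi.
Total weld length L_w = 23 in. Treat welds as unit-width lines.
Polar moment about centroid: J = 2[d³/12 + d(b/2)²] = 2[11.5³/12 + 11.5×3.25²] = 496.4 in³.
Direct shear f_v = P/L_w = 13.5 / 23 = 0.587 kip/in (vertical).
Torsion M = P·e = 13.5 × 10.5 = 141.75 kip·in.
Critical point at (x, y) = (3.25, 5.75) from centroid. f_tx = M·y/J = 1.642 kip/in; f_ty = M·x/J = 0.928 kip/in.
Resultant f_max = √[f_tx² + (f_v + f_ty)²] = √[1.642² + (0.587 + 0.928)²] = 2.234 kip/in.
Capacity per unit length: φr_n = 0.75 × 0.6 × 70 × (0.707 × 0.1875) = 4.176 kip/in.
2.234 ≤ 4.176 → adequate.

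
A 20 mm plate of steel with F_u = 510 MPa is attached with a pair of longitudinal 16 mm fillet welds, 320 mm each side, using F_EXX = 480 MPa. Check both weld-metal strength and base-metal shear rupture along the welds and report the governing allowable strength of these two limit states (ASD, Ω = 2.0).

t_e = 0.707 × 16 = 11.31 mm; L = 640 mm.
Weld metal: R_n/Ω = (1/2.0) × 0.6 × 480 × 11.31 × 640 × 10⁻³ = 1043 kN.
Base metal (shear rupture): R_n/Ω = (1/2.0) × 0.6 × 510 × 20 × 640 × 10⁻³ = 1958 kN.
Governing: weld metal.

R_n/Ω ≈ 1040 kN (weld metal governs)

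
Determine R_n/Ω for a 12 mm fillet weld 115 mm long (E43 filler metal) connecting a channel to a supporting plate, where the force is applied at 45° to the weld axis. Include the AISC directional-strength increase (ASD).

E43XX → F_EXX = 430 MPa.
t_e = 0.707 × 12 = 8.484 mm; A_we = 8.484 × 115 = 975.7 mm².
Directional factor: 1.0 + 0.5 sin^1.5(45°) = 1.297.
F_nw = 0.6 × 430 × 1.297 = 334.7 MPa.
R_n/Ω = (334.7 × 975.7) / 2.0 × 10⁻³ = 163.3 kN.

R_n/Ω ≈ 163 kN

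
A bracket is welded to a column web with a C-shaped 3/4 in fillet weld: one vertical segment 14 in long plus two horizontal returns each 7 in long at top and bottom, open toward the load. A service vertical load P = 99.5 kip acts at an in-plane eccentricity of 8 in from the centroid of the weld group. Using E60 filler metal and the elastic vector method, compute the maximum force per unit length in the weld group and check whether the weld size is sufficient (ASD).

f_max ≈ 9.17 kip/in; adequate

E60XX → F_EXX = 60 ksi.
Total weld length L_w = 28 in. Treat welds as unit-width lines.
Centroid: x̄ = 2×7×3.5 / 28 = 1.75 in from the vertical weld.
Polar moment about centroid: J = I_x + I_y = [14³/12 + 2×7×7²] + [14×1.75² + 2(7³/12 + 7×1.75²)] = 1058 in³.
Direct shear f_v = P/L_w = 99.5 / 28 = 3.554 kip/in (vertical).
Torsion M = P·e = 99.5 × 8 = 796 kip·in.
Critical point at (x, y) = (5.25, 7) from centroid. f_tx = M·y/J = 5.269 kip/in; f_ty = M·x/J = 3.951 kip/in.
Resultant f_max = √[f_tx² + (f_v + f_ty)²] = √[5.269² + (3.554 + 3.951)²] = 9.17 kip/in.
Capacity per unit length: r_n/Ω = (1/2.0) × 0.6 × 60 × (0.707 × 0.75) = 9.544 kip/in.
9.17 ≤ 9.544 → adequate.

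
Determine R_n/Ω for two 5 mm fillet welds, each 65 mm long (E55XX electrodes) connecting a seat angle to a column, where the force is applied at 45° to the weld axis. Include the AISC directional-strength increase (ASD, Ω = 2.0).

R_n/Ω ≈ 98.4 kN

E55XX → F_EXX = 550 MPa.
t_e = 0.707 × 5 = 3.535 mm; A_we = 3.535 × 130 = 459.5 mm².
Directional factor: 1.0 + 0.5 sin^1.5(45°) = 1.297.
F_nw = 0.6 × 550 × 1.297 = 428.1 MPa.
R_n/Ω = (428.1 × 459.5) / 2.0 × 10⁻³ = 98.37 kN.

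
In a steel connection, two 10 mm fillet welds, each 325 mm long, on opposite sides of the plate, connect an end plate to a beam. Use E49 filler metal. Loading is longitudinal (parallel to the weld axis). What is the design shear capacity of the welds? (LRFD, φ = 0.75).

φR_n ≈ 1010 kN

E49XX → F_EXX = 490 MPa.
Effective throat t_e = 0.707 × 10 = 7.07 mm.
Total length L = 650 mm; A_we = 7.07 × 650 = 4596 mm².
F_nw = 0.6 F_EXX = 0.6 × 490 = 294 MPa.
φR_n = 0.75 × 294 × 4596 × 10⁻³ = 1013 kN.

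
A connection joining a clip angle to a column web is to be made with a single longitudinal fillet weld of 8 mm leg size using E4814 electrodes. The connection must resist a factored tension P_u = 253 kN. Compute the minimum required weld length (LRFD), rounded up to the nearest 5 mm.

L = 210 mm

E48XX → F_EXX = 480 MPa.
Throat t_e = 0.707 × 8 = 5.656 mm.
φr_n = 0.75 × 0.6 × 480 × 5.656 × 10⁻³ = 1.222 kN/mm.
L_req = P_u / φr_n = 253 / 1.222 = 207.1 mm total.
Round up → use L = 210 mm.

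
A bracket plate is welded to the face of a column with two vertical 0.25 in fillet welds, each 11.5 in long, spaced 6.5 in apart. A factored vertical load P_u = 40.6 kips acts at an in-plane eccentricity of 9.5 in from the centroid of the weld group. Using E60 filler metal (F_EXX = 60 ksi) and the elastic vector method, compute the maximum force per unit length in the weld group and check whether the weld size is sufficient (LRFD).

f_max ≈ 6.19 kip/in; NOT adequate

Total weld length L_w = 23 in. Treat welds as unit-width lines.
Polar moment about centroid: J = 2[d³/12 + d(b/2)²] = 2[11.5³/12 + 11.5×3.25²] = 496.4 in³.
Direct shear f_v = P/L_w = 40.6 / 23 = 1.765 kip/in (vertical).
Torsion M = P·e = 40.6 × 9.5 = 385.7 kip·in.
Critical point at (x, y) = (3.25, 5.75) from centroid. f_tx = M·y/J = 4.468 kip/in; f_ty = M·x/J = 2.525 kip/in.
Resultant f_max = √[f_tx² + (f_v + f_ty)²] = √[4.468² + (1.765 + 2.525)²] = 6.194 kip/in.
Capacity per unit length: φr_n = 0.75 × 0.6 × 60 × (0.707 × 0.25) = 4.772 kip/in.
6.194 > 4.772 → NOT adequate.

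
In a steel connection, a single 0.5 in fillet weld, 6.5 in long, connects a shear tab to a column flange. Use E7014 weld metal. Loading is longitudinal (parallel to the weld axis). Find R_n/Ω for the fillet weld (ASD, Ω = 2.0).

R_n/Ω ≈ 48.3 kips

E70XX → F_EXX = 70 ksi.
Effective throat t_e = 0.707 × 0.5 = 0.3535 in.
Total length L = 6.5 in; A_we = 0.3535 × 6.5 = 2.298 in².
F_nw = 0.6 F_EXX = 0.6 × 70 = 42 ksi.
R_n = 42 × 2.298 = 96.51 kips; R_n/Ω = 96.51/2.0 = 48.25 kips.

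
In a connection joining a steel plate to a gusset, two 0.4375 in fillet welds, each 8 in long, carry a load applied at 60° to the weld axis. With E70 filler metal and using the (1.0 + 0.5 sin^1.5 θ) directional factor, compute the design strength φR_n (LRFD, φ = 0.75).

φR_n ≈ 219 kip

E70XX → F_EXX = 70 ksi.
t_e = 0.707 × 0.4375 = 0.3093 in; A_we = 0.3093 × 16 = 4.949 in².
Directional factor: 1.0 + 0.5 sin^1.5(60°) = 1.403.
F_nw = 0.6 × 70 × 1.403 = 58.92 ksi.
φR_n = 0.75 × 58.92 × 4.949 = 218.7 kip.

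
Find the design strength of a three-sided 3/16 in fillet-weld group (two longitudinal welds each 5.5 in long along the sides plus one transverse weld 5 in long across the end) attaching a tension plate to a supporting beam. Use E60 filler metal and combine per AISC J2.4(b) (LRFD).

φR_n ≈ 60.3 kips

E60XX → F_EXX = 60 ksi.
t_e = 0.707 × 0.1875 = 0.1326 in.
R_nwl = 0.6 × 60 × 0.1326 × 11 = 52.49 kips (longitudinal, 2 welds).
R_nwt = 0.6 × 60 × 0.1326 × 5 = 23.86 kips (transverse, base value).
(i) R_nwl + R_nwt = 76.36 kips; (ii) 0.85 R_nwl + 1.5 R_nwt = 80.41 kips.
R_n = max = 80.41 kips [governs: (ii)]; φR_n = 60.31 kips.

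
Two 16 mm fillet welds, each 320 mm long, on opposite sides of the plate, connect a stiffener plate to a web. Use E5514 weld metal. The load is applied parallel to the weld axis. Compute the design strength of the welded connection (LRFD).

φR_n ≈ 1790 kN

E55XX → F_EXX = 550 MPa.
Effective throat t_e = 0.707 × 16 = 11.31 mm.
Total length L = 640 mm; A_we = 11.31 × 640 = 7240 mm².
F_nw = 0.6 F_EXX = 0.6 × 550 = 330 MPa.
φR_n = 0.75 × 330 × 7240 × 10⁻³ = 1792 kN.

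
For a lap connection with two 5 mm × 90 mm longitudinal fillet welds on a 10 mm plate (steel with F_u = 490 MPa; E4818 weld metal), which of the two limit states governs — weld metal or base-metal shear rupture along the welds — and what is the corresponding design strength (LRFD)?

E48XX → F_EXX = 480 MPa.
t_e = 0.707 × 5 = 3.535 mm; L = 180 mm.
Weld metal: φR_n = 0.75 × 0.6 × 480 × 3.535 × 180 × 10⁻³ = 137.4 kN.
Base metal (shear rupture): φR_n = 0.75 × 0.6 × 490 × 10 × 180 × 10⁻³ = 396.9 kN.
Governing: weld metal.

φR_n ≈ 137 kN (weld metal governs)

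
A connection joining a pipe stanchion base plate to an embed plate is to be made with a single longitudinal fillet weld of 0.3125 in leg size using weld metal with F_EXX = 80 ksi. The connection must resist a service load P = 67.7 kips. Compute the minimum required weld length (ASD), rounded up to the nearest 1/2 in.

Throat t_e = 0.707 × 0.3125 = 0.2209 in.
r_n/Ω = (0.6 × 80 × 0.2209) / 2.0 = 5.302 kip/in.
L_req = P / (r_n/Ω) = 67.7 / 5.302 = 12.77 in total.
Round up → use L = 13 in.

L = 13 in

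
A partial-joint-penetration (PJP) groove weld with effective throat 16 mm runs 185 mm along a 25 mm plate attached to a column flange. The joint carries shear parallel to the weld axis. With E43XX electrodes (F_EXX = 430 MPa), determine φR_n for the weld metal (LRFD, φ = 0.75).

φR_n ≈ 573 kN

Effective throat (given) t_e = 16 mm.
A_we = 16 × 185 = 2960 mm².
F_nw = 0.6 F_EXX = 258 MPa.
φR_n = 0.75 × 258 × 2960 × 10⁻³ = 572.8 kN.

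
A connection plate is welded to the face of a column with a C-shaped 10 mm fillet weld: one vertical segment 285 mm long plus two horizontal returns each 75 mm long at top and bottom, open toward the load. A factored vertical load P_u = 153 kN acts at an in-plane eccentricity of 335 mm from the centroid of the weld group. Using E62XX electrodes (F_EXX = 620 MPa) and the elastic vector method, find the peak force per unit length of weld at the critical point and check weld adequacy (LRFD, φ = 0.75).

Total weld length L_w = 435 mm. Treat welds as unit-width lines.
Centroid: x̄ = 2×75×37.5 / 435 = 12.93 mm from the vertical weld.
Polar moment about centroid: J = I_x + I_y = [285³/12 + 2×75×142.5²] + [285×12.93² + 2(75³/12 + 75×24.57²)] = 5184000 mm³.
Direct shear f_v = P/L_w = 153×10³ / 435 = 351.7 N/mm (vertical).
Torsion M = P·e = 153×10³ × 335 = 51255000 N·mm.
Critical point at (x, y) = (62.07, 142.5) from centroid. f_tx = M·y/J = 1409 N/mm; f_ty = M·x/J = 613.7 N/mm.
Resultant f_max = √[f_tx² + (f_v + f_ty)²] = √[1409² + (351.7 + 613.7)²] = 1708 N/mm.
Capacity per unit length: φr_n = 0.75 × 0.6 × 620 × (0.707 × 10) = 1973 N/mm.
1708 ≤ 1973 → adequate.

f_max ≈ 1710 N/mm; adequate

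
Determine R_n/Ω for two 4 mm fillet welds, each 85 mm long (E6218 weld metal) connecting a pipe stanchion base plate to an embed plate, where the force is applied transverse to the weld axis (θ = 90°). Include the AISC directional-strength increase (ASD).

E62XX → F_EXX = 620 MPa.
t_e = 0.707 × 4 = 2.828 mm; A_we = 2.828 × 170 = 480.8 mm².
Directional factor: 1.0 + 0.5 sin^1.5(90°) = 1.5.
F_nw = 0.6 × 620 × 1.5 = 558 MPa.
R_n/Ω = (558 × 480.8) / 2.0 × 10⁻³ = 134.1 kN.

R_n/Ω ≈ 134 kN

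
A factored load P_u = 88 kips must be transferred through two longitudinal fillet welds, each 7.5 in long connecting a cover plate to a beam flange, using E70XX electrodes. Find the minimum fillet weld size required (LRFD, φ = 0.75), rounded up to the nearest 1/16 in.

w = 5/16 in

E70XX → F_EXX = 70 ksi.
Total weld length L = 15 in.
Required throat t_e = P_u / (φ × 0.6 F_EXX × L) = 88 / (0.75 × 0.6 × 70 × 15) = 0.1862 in.
Required leg w = t_e / 0.707 = 0.2634 in → use 5/16 in.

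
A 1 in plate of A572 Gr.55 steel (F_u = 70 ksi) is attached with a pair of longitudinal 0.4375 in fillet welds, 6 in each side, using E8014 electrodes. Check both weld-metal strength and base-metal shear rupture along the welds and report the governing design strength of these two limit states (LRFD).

φR_n ≈ 134 kip (weld metal governs)

E80XX → F_EXX = 80 ksi.
t_e = 0.707 × 0.4375 = 0.3093 in; L = 12 in.
Weld metal: φR_n = 0.75 × 0.6 × 80 × 0.3093 × 12 = 133.6 kip.
Base metal (shear rupture): φR_n = 0.75 × 0.6 × 70 × 1 × 12 = 378 kip.
Governing: weld metal.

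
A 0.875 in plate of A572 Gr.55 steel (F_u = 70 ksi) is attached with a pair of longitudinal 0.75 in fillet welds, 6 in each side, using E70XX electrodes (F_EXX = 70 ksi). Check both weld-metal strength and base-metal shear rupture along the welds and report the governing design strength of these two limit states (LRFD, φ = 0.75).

φR_n ≈ 200 kips (weld metal governs)

t_e = 0.707 × 0.75 = 0.5302 in; L = 12 in.
Weld metal: φR_n = 0.75 × 0.6 × 70 × 0.5302 × 12 = 200.4 kips.
Base metal (shear rupture): φR_n = 0.75 × 0.6 × 70 × 0.875 × 12 = 330.8 kips.
Governing: weld metal.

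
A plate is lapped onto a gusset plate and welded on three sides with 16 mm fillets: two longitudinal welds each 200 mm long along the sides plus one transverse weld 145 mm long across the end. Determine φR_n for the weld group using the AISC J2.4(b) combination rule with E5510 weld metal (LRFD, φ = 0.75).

E55XX → F_EXX = 550 MPa.
t_e = 0.707 × 16 = 11.31 mm.
R_nwl = 0.6 × 550 × 11.31 × 400 × 10⁻³ = 1493 kN (longitudinal, 2 welds).
R_nwt = 0.6 × 550 × 11.31 × 145 × 10⁻³ = 541.3 kN (transverse, base value).
(i) R_nwl + R_nwt = 2034 kN; (ii) 0.85 R_nwl + 1.5 R_nwt = 2081 kN.
R_n = max = 2081 kN [governs: (ii)]; φR_n = 1561 kN.

φR_n ≈ 1560 kN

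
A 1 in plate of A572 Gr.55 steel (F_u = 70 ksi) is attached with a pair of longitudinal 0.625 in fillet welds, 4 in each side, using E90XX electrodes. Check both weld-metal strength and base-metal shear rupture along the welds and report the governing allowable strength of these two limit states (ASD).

E90XX → F_EXX = 90 ksi.
t_e = 0.707 × 0.625 = 0.4419 in; L = 8 in.
Weld metal: R_n/Ω = (1/2.0) × 0.6 × 90 × 0.4419 × 8 = 95.44 kip.
Base metal (shear rupture): R_n/Ω = (1/2.0) × 0.6 × 70 × 1 × 8 = 168 kip.
Governing: weld metal.

R_n/Ω ≈ 95.4 kip (weld metal governs)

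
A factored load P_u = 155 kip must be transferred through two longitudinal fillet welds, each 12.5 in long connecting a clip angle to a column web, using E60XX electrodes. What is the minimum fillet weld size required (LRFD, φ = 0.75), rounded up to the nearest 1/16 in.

E60XX → F_EXX = 60 ksi.
Total weld length L = 25 in.
Required throat t_e = P_u / (φ × 0.6 F_EXX × L) = 155 / (0.75 × 0.6 × 60 × 25) = 0.2296 in.
Required leg w = t_e / 0.707 = 0.3248 in → use 3/8 in.

w = 3/8 in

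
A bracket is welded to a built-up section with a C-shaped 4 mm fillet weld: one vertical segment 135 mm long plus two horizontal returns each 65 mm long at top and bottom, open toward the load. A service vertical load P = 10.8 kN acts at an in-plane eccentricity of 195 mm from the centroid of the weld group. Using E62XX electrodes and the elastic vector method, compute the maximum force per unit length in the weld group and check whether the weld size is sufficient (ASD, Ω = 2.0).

E62XX → F_EXX = 620 MPa.
Total weld length L_w = 265 mm. Treat welds as unit-width lines.
Centroid: x̄ = 2×65×32.5 / 265 = 15.94 mm from the vertical weld.
Polar moment about centroid: J = I_x + I_y = [135³/12 + 2×65×67.5²] + [135×15.94² + 2(65³/12 + 65×16.56²)] = 913100 mm³.
Direct shear f_v = P/L_w = 10.8×10³ / 265 = 40.75 N/mm (vertical).
Torsion M = P·e = 10.8×10³ × 195 = 2106000 N·mm.
Critical point at (x, y) = (49.06, 67.5) from centroid. f_tx = M·y/J = 155.7 N/mm; f_ty = M·x/J = 113.1 N/mm.
Resultant f_max = √[f_tx² + (f_v + f_ty)²] = √[155.7² + (40.75 + 113.1)²] = 218.9 N/mm.
Capacity per unit length: r_n/Ω = (1/2.0) × 0.6 × 620 × (0.707 × 4) = 526 N/mm.
218.9 ≤ 526 → adequate.

f_max ≈ 219 N/mm; adequate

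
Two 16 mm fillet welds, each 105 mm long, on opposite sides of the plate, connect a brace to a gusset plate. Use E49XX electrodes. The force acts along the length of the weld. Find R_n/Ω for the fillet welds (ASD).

E49XX → F_EXX = 490 MPa.
Effective throat t_e = 0.707 × 16 = 11.31 mm.
Total length L = 210 mm; A_we = 11.31 × 210 = 2376 mm².
F_nw = 0.6 F_EXX = 0.6 × 490 = 294 MPa.
R_n = 294 × 2376 × 10⁻³ = 698.4 kN; R_n/Ω = 698.4/2.0 = 349.2 kN.

R_n/Ω ≈ 349 kN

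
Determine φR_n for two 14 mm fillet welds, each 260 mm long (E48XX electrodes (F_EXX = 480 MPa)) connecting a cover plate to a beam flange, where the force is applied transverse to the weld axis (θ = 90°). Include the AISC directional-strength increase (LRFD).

t_e = 0.707 × 14 = 9.898 mm; A_we = 9.898 × 520 = 5147 mm².
Directional factor: 1.0 + 0.5 sin^1.5(90°) = 1.5.
F_nw = 0.6 × 480 × 1.5 = 432 MPa.
φR_n = 0.75 × 432 × 5147 × 10⁻³ = 1668 kN.

φR_n ≈ 1670 kN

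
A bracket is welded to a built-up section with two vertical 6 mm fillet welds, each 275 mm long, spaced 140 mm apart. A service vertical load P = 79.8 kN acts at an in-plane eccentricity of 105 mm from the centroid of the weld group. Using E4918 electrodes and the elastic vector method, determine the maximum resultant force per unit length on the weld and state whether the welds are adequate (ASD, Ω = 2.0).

f_max ≈ 304 N/mm; adequate

E49XX → F_EXX = 490 MPa.
Total weld length L_w = 550 mm. Treat welds as unit-width lines.
Polar moment about centroid: J = 2[d³/12 + d(b/2)²] = 2[275³/12 + 275×70²] = 6161000 mm³.
Direct shear f_v = P/L_w = 79.8×10³ / 550 = 145.1 N/mm (vertical).
Torsion M = P·e = 79.8×10³ × 105 = 8379000 N·mm.
Critical point at (x, y) = (70, 137.5) from centroid. f_tx = M·y/J = 187 N/mm; f_ty = M·x/J = 95.2 N/mm.
Resultant f_max = √[f_tx² + (f_v + f_ty)²] = √[187² + (145.1 + 95.2)²] = 304.5 N/mm.
Capacity per unit length: r_n/Ω = (1/2.0) × 0.6 × 490 × (0.707 × 6) = 623.6 N/mm.
304.5 ≤ 623.6 → adequate.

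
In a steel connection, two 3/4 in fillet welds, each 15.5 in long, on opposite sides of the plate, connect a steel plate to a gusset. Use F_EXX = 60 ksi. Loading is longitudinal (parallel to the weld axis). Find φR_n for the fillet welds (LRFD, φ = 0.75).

Effective throat t_e = 0.707 × 0.75 = 0.5302 in.
Total length L = 31 in; A_we = 0.5302 × 31 = 16.44 in².
F_nw = 0.6 F_EXX = 0.6 × 60 = 36 ksi.
φR_n = 0.75 × 36 × 16.44 = 443.8 kip.

φR_n ≈ 444 kip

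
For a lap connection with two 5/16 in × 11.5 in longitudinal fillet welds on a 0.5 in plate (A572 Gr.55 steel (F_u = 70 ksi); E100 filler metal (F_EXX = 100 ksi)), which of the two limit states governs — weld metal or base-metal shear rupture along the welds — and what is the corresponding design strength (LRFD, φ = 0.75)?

t_e = 0.707 × 0.3125 = 0.2209 in; L = 23 in.
Weld metal: φR_n = 0.75 × 0.6 × 100 × 0.2209 × 23 = 228.7 kip.
Base metal (shear rupture): φR_n = 0.75 × 0.6 × 70 × 0.5 × 23 = 362.2 kip.
Governing: weld metal.

φR_n ≈ 229 kip (weld metal governs)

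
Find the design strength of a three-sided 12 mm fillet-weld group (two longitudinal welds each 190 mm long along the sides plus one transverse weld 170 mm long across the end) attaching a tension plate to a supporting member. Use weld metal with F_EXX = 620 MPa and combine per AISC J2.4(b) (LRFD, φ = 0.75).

t_e = 0.707 × 12 = 8.484 mm.
R_nwl = 0.6 × 620 × 8.484 × 380 × 10⁻³ = 1199 kN (longitudinal, 2 welds).
R_nwt = 0.6 × 620 × 8.484 × 170 × 10⁻³ = 536.5 kN (transverse, base value).
(i) R_nwl + R_nwt = 1736 kN; (ii) 0.85 R_nwl + 1.5 R_nwt = 1824 kN.
R_n = max = 1824 kN [governs: (ii)]; φR_n = 1368 kN.

φR_n ≈ 1370 kN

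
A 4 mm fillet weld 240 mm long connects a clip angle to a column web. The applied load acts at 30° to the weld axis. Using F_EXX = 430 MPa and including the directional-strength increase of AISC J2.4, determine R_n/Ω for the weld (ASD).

t_e = 0.707 × 4 = 2.828 mm; A_we = 2.828 × 240 = 678.7 mm².
Directional factor: 1.0 + 0.5 sin^1.5(30°) = 1.177.
F_nw = 0.6 × 430 × 1.177 = 303.6 MPa.
R_n/Ω = (303.6 × 678.7) / 2.0 × 10⁻³ = 103 kN.

R_n/Ω ≈ 103 kN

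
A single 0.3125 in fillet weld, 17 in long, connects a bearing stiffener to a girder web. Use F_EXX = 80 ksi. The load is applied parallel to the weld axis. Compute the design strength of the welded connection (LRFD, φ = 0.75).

Effective throat t_e = 0.707 × 0.3125 = 0.2209 in.
Total length L = 17 in; A_we = 0.2209 × 17 = 3.756 in².
F_nw = 0.6 F_EXX = 0.6 × 80 = 48 ksi.
φR_n = 0.75 × 48 × 3.756 = 135.2 kip.

φR_n ≈ 135 kip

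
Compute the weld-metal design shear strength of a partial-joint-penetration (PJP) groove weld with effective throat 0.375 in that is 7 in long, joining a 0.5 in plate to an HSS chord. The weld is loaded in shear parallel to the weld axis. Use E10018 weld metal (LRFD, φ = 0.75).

φR_n ≈ 118 kips

E100XX → F_EXX = 100 ksi.
Effective throat (given) t_e = 0.375 in.
A_we = 0.375 × 7 = 2.625 in².
F_nw = 0.6 F_EXX = 60 ksi.
φR_n = 0.75 × 60 × 2.625 = 118.1 kips.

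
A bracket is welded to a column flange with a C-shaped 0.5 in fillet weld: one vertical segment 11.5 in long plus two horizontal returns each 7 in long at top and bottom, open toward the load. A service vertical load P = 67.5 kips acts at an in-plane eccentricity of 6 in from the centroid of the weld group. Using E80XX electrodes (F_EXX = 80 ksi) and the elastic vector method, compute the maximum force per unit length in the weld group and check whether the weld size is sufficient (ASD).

f_max ≈ 6.36 kip/in; adequate

Total weld length L_w = 25.5 in. Treat welds as unit-width lines.
Centroid: x̄ = 2×7×3.5 / 25.5 = 1.922 in from the vertical weld.
Polar moment about centroid: J = I_x + I_y = [11.5³/12 + 2×7×5.75²] + [11.5×1.922² + 2(7³/12 + 7×1.578²)] = 724.1 in³.
Direct shear f_v = P/L_w = 67.5 / 25.5 = 2.647 kip/in (vertical).
Torsion M = P·e = 67.5 × 6 = 405 kip·in.
Critical point at (x, y) = (5.078, 5.75) from centroid. f_tx = M·y/J = 3.216 kip/in; f_ty = M·x/J = 2.84 kip/in.
Resultant f_max = √[f_tx² + (f_v + f_ty)²] = √[3.216² + (2.647 + 2.84)²] = 6.36 kip/in.
Capacity per unit length: r_n/Ω = (1/2.0) × 0.6 × 80 × (0.707 × 0.5) = 8.484 kip/in.
6.36 ≤ 8.484 → adequate.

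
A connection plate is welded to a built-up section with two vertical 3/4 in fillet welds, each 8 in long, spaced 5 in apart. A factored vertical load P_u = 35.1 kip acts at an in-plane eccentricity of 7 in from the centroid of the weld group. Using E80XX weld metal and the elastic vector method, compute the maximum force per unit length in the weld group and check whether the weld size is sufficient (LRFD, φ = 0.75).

E80XX → F_EXX = 80 ksi.
Total weld length L_w = 16 in. Treat welds as unit-width lines.
Polar moment about centroid: J = 2[d³/12 + d(b/2)²] = 2[8³/12 + 8×2.5²] = 185.3 in³.
Direct shear f_v = P/L_w = 35.1 / 16 = 2.194 kip/in (vertical).
Torsion M = P·e = 35.1 × 7 = 245.7 kip·in.
Critical point at (x, y) = (2.5, 4) from centroid. f_tx = M·y/J = 5.303 kip/in; f_ty = M·x/J = 3.314 kip/in.
Resultant f_max = √[f_tx² + (f_v + f_ty)²] = √[5.303² + (2.194 + 3.314)²] = 7.646 kip/in.
Capacity per unit length: φr_n = 0.75 × 0.6 × 80 × (0.707 × 0.75) = 19.09 kip/in.
7.646 ≤ 19.09 → adequate.

f_max ≈ 7.65 kip/in; adequate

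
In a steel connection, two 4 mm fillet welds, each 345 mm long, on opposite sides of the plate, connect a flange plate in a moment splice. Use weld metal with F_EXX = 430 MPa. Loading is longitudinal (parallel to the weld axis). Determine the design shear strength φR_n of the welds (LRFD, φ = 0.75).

Effective throat t_e = 0.707 × 4 = 2.828 mm.
Total length L = 690 mm; A_we = 2.828 × 690 = 1951 mm².
F_nw = 0.6 F_EXX = 0.6 × 430 = 258 MPa.
φR_n = 0.75 × 258 × 1951 × 10⁻³ = 377.6 kN.

φR_n ≈ 378 kN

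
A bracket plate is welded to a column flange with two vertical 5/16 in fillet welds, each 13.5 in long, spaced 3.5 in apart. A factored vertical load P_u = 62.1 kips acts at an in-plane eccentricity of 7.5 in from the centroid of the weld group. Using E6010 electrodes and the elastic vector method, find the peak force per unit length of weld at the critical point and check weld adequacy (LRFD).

E60XX → F_EXX = 60 ksi.
Total weld length L_w = 27 in. Treat welds as unit-width lines.
Polar moment about centroid: J = 2[d³/12 + d(b/2)²] = 2[13.5³/12 + 13.5×1.75²] = 492.8 in³.
Direct shear f_v = P/L_w = 62.1 / 27 = 2.3 kip/in (vertical).
Torsion M = P·e = 62.1 × 7.5 = 465.75 kip·in.
Critical point at (x, y) = (1.75, 6.75) from centroid. f_tx = M·y/J = 6.38 kip/in; f_ty = M·x/J = 1.654 kip/in.
Resultant f_max = √[f_tx² + (f_v + f_ty)²] = √[6.38² + (2.3 + 1.654)²] = 7.506 kip/in.
Capacity per unit length: φr_n = 0.75 × 0.6 × 60 × (0.707 × 0.3125) = 5.965 kip/in.
7.506 > 5.965 → NOT adequate.

f_max ≈ 7.51 kip/in; NOT adequate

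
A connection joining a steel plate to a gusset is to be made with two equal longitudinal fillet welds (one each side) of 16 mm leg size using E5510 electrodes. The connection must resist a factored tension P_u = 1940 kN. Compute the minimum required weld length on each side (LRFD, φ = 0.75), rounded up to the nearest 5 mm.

L = 350 mm on each side

E55XX → F_EXX = 550 MPa.
Throat t_e = 0.707 × 16 = 11.31 mm.
φr_n = 0.75 × 0.6 × 550 × 11.31 × 10⁻³ = 2.8 kN/mm.
L_req = P_u / φr_n = 1940 / 2.8 = 692.9 mm total.
Per side: 692.9 / 2 = 346.5 mm.
Round up → use L = 350 mm on each side.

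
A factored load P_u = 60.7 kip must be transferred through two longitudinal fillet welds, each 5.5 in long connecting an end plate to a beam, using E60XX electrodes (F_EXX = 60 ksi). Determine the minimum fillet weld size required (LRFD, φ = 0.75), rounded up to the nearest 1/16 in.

w = 5/16 in

Total weld length L = 11 in.
Required throat t_e = P_u / (φ × 0.6 F_EXX × L) = 60.7 / (0.75 × 0.6 × 60 × 11) = 0.2044 in.
Required leg w = t_e / 0.707 = 0.2891 in → use 5/16 in.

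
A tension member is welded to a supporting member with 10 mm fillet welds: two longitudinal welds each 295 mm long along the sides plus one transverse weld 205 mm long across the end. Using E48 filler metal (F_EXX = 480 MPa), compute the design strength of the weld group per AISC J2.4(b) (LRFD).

φR_n ≈ 1240 kN

t_e = 0.707 × 10 = 7.07 mm.
R_nwl = 0.6 × 480 × 7.07 × 590 × 10⁻³ = 1201 kN (longitudinal, 2 welds).
R_nwt = 0.6 × 480 × 7.07 × 205 × 10⁻³ = 417.4 kN (transverse, base value).
(i) R_nwl + R_nwt = 1619 kN; (ii) 0.85 R_nwl + 1.5 R_nwt = 1647 kN.
R_n = max = 1647 kN [governs: (ii)]; φR_n = 1235 kN.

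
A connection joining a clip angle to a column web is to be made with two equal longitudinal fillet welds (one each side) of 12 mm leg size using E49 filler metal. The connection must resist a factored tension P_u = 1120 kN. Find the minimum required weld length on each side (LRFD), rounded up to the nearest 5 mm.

E49XX → F_EXX = 490 MPa.
Throat t_e = 0.707 × 12 = 8.484 mm.
φr_n = 0.75 × 0.6 × 490 × 8.484 × 10⁻³ = 1.871 kN/mm.
L_req = P_u / φr_n = 1120 / 1.871 = 598.7 mm total.
Per side: 598.7 / 2 = 299.3 mm.
Round up → use L = 300 mm on each side.

L = 300 mm on each side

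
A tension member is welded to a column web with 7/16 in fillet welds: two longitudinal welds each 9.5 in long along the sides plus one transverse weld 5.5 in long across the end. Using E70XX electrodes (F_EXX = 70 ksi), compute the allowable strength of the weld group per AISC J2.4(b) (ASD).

t_e = 0.707 × 0.4375 = 0.3093 in.
R_nwl = 0.6 × 70 × 0.3093 × 19 = 246.8 kips (longitudinal, 2 welds).
R_nwt = 0.6 × 70 × 0.3093 × 5.5 = 71.45 kips (transverse, base value).
(i) R_nwl + R_nwt = 318.3 kips; (ii) 0.85 R_nwl + 1.5 R_nwt = 317 kips.
R_n = max = 318.3 kips [governs: (i)]; R_n/Ω = 159.1 kips.

R_n/Ω ≈ 159 kips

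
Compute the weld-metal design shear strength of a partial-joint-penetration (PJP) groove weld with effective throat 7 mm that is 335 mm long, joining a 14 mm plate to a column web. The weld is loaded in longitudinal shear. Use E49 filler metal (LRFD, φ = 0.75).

φR_n ≈ 517 kN

E49XX → F_EXX = 490 MPa.
Effective throat (given) t_e = 7 mm.
A_we = 7 × 335 = 2345 mm².
F_nw = 0.6 F_EXX = 294 MPa.
φR_n = 0.75 × 294 × 2345 × 10⁻³ = 517.1 kN.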